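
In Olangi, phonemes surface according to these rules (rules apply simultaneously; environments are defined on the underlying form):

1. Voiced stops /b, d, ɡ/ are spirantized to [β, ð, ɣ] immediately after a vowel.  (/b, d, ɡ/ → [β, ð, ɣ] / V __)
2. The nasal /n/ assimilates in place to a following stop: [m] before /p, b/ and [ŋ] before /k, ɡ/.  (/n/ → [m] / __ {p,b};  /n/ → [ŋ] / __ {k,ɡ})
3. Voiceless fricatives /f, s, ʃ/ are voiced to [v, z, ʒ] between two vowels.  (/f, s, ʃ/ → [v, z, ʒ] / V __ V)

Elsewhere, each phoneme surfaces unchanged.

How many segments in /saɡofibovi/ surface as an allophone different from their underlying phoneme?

3

Segments that undergo a rule: /ɡ/ → [ɣ] (rule 1); /f/ → [v] (rule 3); /b/ → [β] (rule 1).
All other segments surface unchanged.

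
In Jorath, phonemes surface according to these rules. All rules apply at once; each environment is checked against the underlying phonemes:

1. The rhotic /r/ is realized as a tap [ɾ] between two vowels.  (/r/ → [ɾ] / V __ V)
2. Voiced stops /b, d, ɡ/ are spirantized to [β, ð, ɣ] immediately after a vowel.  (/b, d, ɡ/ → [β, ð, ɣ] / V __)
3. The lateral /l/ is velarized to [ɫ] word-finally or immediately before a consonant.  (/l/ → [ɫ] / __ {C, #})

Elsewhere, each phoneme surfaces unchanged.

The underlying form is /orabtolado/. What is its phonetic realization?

[oɾaβtolaðo]

/r/ meets the environment for rule 1 (between two vowels) → [ɾ].
/b/ (between /a/ and /t/) occurs immediately after a vowel → [β] by rule 2.
/l/ (between /o/ and /a/): rule 3 targets it, but not word-finally or immediately before a consonant → unchanged [l].
Rule 2 applies to /d/ (between /a/ and /o/: immediately after a vowel) → [ð].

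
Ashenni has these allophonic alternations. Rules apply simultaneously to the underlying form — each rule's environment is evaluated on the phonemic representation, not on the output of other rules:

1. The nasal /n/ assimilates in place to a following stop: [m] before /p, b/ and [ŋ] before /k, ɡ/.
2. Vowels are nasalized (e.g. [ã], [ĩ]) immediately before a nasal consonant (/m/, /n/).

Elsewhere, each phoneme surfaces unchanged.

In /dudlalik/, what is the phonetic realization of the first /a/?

/a/ (between /l/ and /l/): rule 2 targets it, but not before a nasal consonant → unchanged [a].

[a]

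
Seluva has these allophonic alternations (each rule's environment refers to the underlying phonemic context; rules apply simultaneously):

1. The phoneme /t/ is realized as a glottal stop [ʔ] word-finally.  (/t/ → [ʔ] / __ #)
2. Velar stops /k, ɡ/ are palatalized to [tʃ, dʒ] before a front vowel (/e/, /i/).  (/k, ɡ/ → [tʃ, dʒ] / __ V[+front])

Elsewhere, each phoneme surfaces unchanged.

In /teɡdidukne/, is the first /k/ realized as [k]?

Yes

/k/ — between /u/ and /n/; rule 2 does not apply here → [k].
The actual realization is [k], which matches [k].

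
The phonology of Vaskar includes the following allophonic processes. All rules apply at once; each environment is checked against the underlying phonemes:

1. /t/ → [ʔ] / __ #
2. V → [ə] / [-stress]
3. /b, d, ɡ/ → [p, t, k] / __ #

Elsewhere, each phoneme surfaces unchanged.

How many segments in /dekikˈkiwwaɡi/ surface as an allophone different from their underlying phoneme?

4

Segments that undergo a rule: /e/ → [ə] (rule 2); /i/ → [ə] (rule 2); /a/ → [ə] (rule 2); /i/ → [ə] (rule 2).
All other segments surface unchanged.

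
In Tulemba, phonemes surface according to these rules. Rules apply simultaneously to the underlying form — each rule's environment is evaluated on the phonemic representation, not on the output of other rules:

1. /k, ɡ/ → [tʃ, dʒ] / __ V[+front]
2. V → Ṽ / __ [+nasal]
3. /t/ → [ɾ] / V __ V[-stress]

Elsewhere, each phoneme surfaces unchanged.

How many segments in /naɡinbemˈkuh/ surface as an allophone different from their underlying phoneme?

Segments that undergo a rule: /ɡ/ → [dʒ] (rule 1); /i/ → [ĩ] (rule 2); /e/ → [ẽ] (rule 2).
All other segments surface unchanged.

3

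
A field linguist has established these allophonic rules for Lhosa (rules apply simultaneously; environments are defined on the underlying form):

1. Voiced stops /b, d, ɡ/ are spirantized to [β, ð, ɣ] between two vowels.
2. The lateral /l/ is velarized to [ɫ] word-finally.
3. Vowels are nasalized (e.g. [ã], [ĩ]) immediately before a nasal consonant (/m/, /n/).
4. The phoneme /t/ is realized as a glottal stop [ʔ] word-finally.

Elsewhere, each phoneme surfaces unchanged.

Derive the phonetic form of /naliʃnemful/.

[naliʃnẽmfuɫ]

/n/ (word-initial): no rule targets it → [n].
/a/ (between /n/ and /l/): rule 3 targets it, but not before a nasal consonant → unchanged [a].
/l/ (between /a/ and /i/): rule 2 targets it, but not word-finally → unchanged [l].
/i/ (between /l/ and /ʃ/): rule 3 targets it, but not before a nasal consonant → unchanged [i].
/ʃ/ — not in any rule's target class → [ʃ].
/n/ — not in any rule's target class → [n].
/e/ (between /n/ and /m/): before a nasal consonant, so rule 3 applies → [ẽ].
/m/ — not in any rule's target class → [m].
/f/ — not in any rule's target class → [f].
/u/ (between /f/ and /l/) is in the target of rule 3 but the environment (before a nasal consonant) is not met → [u].
/l/ (word-final) occurs word-finally → [ɫ] by rule 2.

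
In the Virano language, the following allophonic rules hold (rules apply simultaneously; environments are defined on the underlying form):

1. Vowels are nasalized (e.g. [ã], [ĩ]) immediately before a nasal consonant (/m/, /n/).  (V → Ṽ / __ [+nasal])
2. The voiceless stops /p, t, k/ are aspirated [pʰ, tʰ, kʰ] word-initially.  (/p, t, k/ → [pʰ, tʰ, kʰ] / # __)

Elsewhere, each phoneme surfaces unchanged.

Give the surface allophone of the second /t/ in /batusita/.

[t]

/t/ — between /i/ and /a/; rule 2 does not apply here → [t].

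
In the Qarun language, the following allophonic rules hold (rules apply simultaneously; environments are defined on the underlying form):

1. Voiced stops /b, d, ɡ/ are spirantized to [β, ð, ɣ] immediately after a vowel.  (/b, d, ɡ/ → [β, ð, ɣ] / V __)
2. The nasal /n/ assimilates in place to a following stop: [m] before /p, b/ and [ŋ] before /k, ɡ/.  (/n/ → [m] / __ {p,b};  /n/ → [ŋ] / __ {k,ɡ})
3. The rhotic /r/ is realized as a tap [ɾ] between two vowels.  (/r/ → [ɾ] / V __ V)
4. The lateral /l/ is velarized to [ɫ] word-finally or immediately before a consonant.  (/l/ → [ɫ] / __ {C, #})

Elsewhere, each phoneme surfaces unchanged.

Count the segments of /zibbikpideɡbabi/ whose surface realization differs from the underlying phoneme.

4

Segments that undergo a rule: /b/ → [β] (rule 1); /d/ → [ð] (rule 1); /ɡ/ → [ɣ] (rule 1); /b/ → [β] (rule 1).
All other segments surface unchanged.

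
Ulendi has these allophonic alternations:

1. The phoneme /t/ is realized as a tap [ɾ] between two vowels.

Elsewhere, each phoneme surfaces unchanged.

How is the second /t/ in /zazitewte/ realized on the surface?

/t/ (between /w/ and /e/) is in the target of rule 1 but the environment (between two vowels) is not met → [t].

[t]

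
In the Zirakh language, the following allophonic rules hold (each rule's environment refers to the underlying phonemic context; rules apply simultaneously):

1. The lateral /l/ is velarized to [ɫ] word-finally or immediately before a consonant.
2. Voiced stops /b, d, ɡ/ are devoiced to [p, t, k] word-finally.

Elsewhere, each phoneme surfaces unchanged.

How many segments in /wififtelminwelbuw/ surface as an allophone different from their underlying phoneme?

2

Segments that undergo a rule: /l/ → [ɫ] (rule 1); /l/ → [ɫ] (rule 1).
All other segments surface unchanged.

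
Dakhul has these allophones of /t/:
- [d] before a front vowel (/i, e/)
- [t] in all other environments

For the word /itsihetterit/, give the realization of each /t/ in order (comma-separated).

Occurrence 1 (position 2): no conditioning environment matches → elsewhere allophone [t].
Occurrence 2 (position 7): no conditioning environment matches → elsewhere allophone [t].
Occurrence 3 (position 8): before a front vowel (/i, e/) → [d].
Occurrence 4 (position 12): no conditioning environment matches → elsewhere allophone [t].

[t], [t], [d], [t]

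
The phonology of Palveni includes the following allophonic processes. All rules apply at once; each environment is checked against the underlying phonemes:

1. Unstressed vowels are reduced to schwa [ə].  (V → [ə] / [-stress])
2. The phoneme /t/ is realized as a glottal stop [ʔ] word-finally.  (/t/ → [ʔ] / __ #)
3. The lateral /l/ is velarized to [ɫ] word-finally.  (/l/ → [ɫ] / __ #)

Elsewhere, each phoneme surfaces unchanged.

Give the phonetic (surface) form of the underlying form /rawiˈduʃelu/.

/a/ meets the environment for rule 1 (in an unstressed syllable) → [ə].
Rule 1 applies to /i/ (between /w/ and /d/: in an unstressed syllable) → [ə].
/u/ — between /d/ and /ʃ/; rule 1 does not apply here → [u].
/e/ (between /ʃ/ and /l/) occurs in an unstressed syllable → [ə] by rule 1.
/l/ — between /e/ and /u/; rule 3 does not apply here → [l].
/u/ meets the environment for rule 1 (in an unstressed syllable) → [ə].

[rəwəˈduʃələ]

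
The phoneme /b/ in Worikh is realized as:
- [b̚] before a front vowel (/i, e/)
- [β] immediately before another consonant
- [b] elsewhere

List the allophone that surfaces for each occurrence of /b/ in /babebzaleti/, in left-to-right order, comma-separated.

Occurrence 1 (position 1): no conditioning environment matches → elsewhere allophone [b].
Occurrence 2 (position 3): before a front vowel (/i, e/) → [b̚].
Occurrence 3 (position 5): immediately before another consonant → [β].

[b], [b̚], [β]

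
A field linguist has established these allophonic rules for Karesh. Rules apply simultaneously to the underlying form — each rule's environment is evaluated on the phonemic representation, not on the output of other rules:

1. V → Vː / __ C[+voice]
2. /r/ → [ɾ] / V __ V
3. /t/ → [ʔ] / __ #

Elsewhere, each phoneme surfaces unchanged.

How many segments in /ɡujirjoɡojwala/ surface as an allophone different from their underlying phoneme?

5

Segments that undergo a rule: /u/ → [uː] (rule 1); /i/ → [iː] (rule 1); /o/ → [oː] (rule 1); /o/ → [oː] (rule 1); /a/ → [aː] (rule 1).
All other segments surface unchanged.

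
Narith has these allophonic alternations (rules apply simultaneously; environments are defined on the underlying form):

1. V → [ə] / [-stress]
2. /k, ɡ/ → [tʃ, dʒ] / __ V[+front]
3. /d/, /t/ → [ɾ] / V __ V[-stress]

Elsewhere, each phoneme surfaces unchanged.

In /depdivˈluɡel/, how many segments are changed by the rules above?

Segments that undergo a rule: /e/ → [ə] (rule 1); /i/ → [ə] (rule 1); /ɡ/ → [dʒ] (rule 2); /e/ → [ə] (rule 1).
All other segments surface unchanged.

4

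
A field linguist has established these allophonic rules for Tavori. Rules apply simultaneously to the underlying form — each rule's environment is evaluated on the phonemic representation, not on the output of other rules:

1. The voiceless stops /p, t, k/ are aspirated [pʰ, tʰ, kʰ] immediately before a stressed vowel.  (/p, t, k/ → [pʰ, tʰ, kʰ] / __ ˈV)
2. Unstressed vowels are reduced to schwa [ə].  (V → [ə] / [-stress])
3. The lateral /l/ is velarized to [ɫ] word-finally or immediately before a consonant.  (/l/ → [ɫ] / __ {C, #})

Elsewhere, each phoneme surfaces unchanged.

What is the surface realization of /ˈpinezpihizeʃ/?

/p/ meets the environment for rule 1 (immediately before a stressed vowel) → [pʰ].
/i/ (between /p/ and /n/): rule 2 targets it, but not in an unstressed syllable → unchanged [i].
/n/ — not in any rule's target class → [n].
/e/ meets the environment for rule 2 (in an unstressed syllable) → [ə].
/z/ (between /e/ and /p/): no rule targets it → [z].
/p/ — between /z/ and /i/; rule 1 does not apply here → [p].
Rule 2 applies to /i/ (between /p/ and /h/: in an unstressed syllable) → [ə].
/h/ — not in any rule's target class → [h].
/i/ (between /h/ and /z/) occurs in an unstressed syllable → [ə] by rule 2.
/z/ stays [z].
Rule 2 applies to /e/ (between /z/ and /ʃ/: in an unstressed syllable) → [ə].
/ʃ/ (word-final) is unaffected → [ʃ].

[ˈpʰinəzpəhəzəʃ]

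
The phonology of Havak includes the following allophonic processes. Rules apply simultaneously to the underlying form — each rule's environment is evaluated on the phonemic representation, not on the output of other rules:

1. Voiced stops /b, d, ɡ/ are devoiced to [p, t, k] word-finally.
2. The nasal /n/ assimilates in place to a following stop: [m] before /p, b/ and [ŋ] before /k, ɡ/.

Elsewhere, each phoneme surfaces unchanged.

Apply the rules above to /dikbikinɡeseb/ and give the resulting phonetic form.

/d/ (word-initial) fails the environment for rule 1, so it stays [d].
/i/ stays [i].
/k/ (between /i/ and /b/) is unaffected → [k].
/b/ — between /k/ and /i/; rule 1 does not apply here → [b].
/i/ (between /b/ and /k/): no rule targets it → [i].
/k/ (between /i/ and /i/) is unaffected → [k].
/i/ (between /k/ and /n/) is unaffected → [i].
/n/ meets the environment for rule 2 (before a labial or velar stop) → [ŋ].
/ɡ/ (between /n/ and /e/) fails the environment for rule 1, so it stays [ɡ].
/e/ (between /ɡ/ and /s/) is unaffected → [e].
/s/ (between /e/ and /e/) is unaffected → [s].
/e/ (between /s/ and /b/): no rule targets it → [e].
/b/ meets the environment for rule 1 (word-finally) → [p].

[dikbikiŋɡesep]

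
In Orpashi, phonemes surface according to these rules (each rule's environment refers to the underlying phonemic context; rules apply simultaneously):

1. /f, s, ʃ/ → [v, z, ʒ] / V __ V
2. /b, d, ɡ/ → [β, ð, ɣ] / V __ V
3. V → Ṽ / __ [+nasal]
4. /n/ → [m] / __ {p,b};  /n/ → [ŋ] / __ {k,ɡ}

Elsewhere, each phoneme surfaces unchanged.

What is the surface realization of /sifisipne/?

/s/ (word-initial) is in the target of rule 1 but the environment (between two vowels) is not met → [s].
/i/ (between /s/ and /f/): rule 3 targets it, but not before a nasal consonant → unchanged [i].
/f/ (between /i/ and /i/): between two vowels, so rule 1 applies → [v].
/i/ (between /f/ and /s/) fails the environment for rule 3, so it stays [i].
/s/ (between /i/ and /i/): between two vowels, so rule 1 applies → [z].
/i/ — between /s/ and /p/; rule 3 does not apply here → [i].
/p/ — not in any rule's target class → [p].
/n/ (between /p/ and /e/) is in the target of rule 4 but the environment (before a labial or velar stop) is not met → [n].
/e/ — word-final; rule 3 does not apply here → [e].

[sivizipne]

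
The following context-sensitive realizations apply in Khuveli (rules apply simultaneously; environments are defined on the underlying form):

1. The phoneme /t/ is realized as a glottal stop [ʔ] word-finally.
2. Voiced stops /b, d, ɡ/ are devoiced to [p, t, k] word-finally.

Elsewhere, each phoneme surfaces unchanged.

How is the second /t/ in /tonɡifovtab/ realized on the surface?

/t/ — between /v/ and /a/; rule 1 does not apply here → [t].

[t]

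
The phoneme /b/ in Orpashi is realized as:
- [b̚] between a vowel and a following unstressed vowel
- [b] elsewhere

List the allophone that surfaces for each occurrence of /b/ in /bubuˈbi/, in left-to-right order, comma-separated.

[b], [b̚], [b]

Occurrence 1 (position 1): no conditioning environment matches → elsewhere allophone [b].
Occurrence 2 (position 3): between a vowel and a following unstressed vowel → [b̚].
Occurrence 3 (position 5): no conditioning environment matches → elsewhere allophone [b].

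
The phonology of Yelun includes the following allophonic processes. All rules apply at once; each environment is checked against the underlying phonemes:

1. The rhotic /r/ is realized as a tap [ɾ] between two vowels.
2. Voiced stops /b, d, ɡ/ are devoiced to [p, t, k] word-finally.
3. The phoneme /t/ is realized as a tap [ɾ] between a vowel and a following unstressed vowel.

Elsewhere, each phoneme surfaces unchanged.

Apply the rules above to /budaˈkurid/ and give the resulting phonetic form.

/b/ — word-initial; rule 2 does not apply here → [b].
/u/ (between /b/ and /d/): no rule targets it → [u].
/d/ (between /u/ and /a/): rule 2 targets it, but not word-finally → unchanged [d].
/a/ — not in any rule's target class → [a].
/k/ — not in any rule's target class → [k].
/u/ (between /k/ and /r/): no rule targets it → [u].
/r/ (between /u/ and /i/): between two vowels, so rule 1 applies → [ɾ].
/i/ (between /r/ and /d/): no rule targets it → [i].
Rule 2 applies to /d/ (word-final: word-finally) → [t].

[budaˈkuɾit]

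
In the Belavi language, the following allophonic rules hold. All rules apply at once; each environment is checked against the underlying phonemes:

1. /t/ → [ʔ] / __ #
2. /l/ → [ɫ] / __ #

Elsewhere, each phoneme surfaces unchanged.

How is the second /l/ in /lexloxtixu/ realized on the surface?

[l]

/l/ (between /x/ and /o/) is in the target of rule 2 but the environment (word-finally) is not met → [l].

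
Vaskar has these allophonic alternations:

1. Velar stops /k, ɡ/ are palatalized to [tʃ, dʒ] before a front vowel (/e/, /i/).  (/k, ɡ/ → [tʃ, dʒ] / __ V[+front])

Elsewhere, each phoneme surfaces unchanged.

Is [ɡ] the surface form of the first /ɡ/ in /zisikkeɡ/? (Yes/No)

/ɡ/ (word-final) is in the target of rule 1 but the environment (before a front vowel) is not met → [ɡ].
The actual realization is [ɡ], which matches [ɡ].

Yes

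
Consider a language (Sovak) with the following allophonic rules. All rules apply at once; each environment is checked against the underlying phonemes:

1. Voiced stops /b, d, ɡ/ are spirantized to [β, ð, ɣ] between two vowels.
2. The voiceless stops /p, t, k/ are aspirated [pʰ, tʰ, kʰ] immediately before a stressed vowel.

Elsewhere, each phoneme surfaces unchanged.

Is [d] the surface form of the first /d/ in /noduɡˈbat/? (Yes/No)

/d/ (between /o/ and /u/) occurs between two vowels → [ð] by rule 1.
The actual realization is [ð], not [d].

No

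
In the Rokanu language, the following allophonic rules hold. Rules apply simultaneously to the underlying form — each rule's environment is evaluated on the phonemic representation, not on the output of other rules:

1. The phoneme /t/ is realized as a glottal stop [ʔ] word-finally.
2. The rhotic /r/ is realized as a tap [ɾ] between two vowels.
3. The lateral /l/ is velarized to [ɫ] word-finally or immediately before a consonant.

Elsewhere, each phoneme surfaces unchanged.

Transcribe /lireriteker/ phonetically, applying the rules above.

/l/ (word-initial) fails the environment for rule 3, so it stays [l].
/i/ — not in any rule's target class → [i].
/r/ (between /i/ and /e/) occurs between two vowels → [ɾ] by rule 2.
/e/ stays [e].
/r/ — between /e/ and /i/, between two vowels — surfaces as [ɾ] (rule 2).
/i/ (between /r/ and /t/) is unaffected → [i].
/t/ (between /i/ and /e/): rule 1 targets it, but not word-finally → unchanged [t].
/e/ stays [e].
/k/ (between /e/ and /e/) is unaffected → [k].
/e/ (between /k/ and /r/) is unaffected → [e].
/r/ (word-final) is in the target of rule 2 but the environment (between two vowels) is not met → [r].

[liɾeɾiteker]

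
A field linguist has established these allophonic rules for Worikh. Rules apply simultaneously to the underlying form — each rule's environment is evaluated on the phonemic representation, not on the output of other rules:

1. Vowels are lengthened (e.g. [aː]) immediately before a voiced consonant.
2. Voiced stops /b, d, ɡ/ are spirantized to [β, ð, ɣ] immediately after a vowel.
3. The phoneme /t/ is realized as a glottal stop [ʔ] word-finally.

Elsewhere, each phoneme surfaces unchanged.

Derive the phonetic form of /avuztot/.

[aːvuːztoʔ]

/a/ (word-initial): before a voiced consonant, so rule 1 applies → [aː].
/v/ stays [v].
/u/ (between /v/ and /z/): before a voiced consonant, so rule 1 applies → [uː].
/z/ (between /u/ and /t/) is unaffected → [z].
/t/ (between /z/ and /o/) fails the environment for rule 3, so it stays [t].
/o/ (between /t/ and /t/) fails the environment for rule 1, so it stays [o].
/t/ (word-final) occurs word-finally → [ʔ] by rule 3.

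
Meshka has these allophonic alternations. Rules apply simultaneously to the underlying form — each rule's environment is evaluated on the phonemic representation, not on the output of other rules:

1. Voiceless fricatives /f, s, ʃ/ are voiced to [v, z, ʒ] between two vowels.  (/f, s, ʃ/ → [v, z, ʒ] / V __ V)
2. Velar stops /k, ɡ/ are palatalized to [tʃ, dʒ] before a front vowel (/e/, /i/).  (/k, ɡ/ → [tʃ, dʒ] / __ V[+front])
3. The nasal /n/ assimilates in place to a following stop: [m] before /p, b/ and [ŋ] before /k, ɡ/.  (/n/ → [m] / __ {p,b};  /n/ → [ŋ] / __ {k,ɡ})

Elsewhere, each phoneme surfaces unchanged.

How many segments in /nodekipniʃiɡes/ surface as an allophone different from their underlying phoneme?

Segments that undergo a rule: /k/ → [tʃ] (rule 2); /ʃ/ → [ʒ] (rule 1); /ɡ/ → [dʒ] (rule 2).
All other segments surface unchanged.

3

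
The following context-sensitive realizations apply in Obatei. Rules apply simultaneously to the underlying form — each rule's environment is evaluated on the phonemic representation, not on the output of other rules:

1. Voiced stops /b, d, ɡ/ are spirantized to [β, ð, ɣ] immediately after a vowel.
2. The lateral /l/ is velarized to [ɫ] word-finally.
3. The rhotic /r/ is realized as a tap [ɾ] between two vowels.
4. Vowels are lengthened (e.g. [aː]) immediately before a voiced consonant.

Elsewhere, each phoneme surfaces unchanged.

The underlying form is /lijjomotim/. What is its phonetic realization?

[liːjjoːmotiːm]

/l/ (word-initial): rule 2 targets it, but not word-finally → unchanged [l].
/i/ (between /l/ and /j/) occurs before a voiced consonant → [iː] by rule 4.
Rule 4 applies to /o/ (between /j/ and /m/: before a voiced consonant) → [oː].
/o/ (between /m/ and /t/): rule 4 targets it, but not before a voiced consonant → unchanged [o].
/i/ meets the environment for rule 4 (before a voiced consonant) → [iː].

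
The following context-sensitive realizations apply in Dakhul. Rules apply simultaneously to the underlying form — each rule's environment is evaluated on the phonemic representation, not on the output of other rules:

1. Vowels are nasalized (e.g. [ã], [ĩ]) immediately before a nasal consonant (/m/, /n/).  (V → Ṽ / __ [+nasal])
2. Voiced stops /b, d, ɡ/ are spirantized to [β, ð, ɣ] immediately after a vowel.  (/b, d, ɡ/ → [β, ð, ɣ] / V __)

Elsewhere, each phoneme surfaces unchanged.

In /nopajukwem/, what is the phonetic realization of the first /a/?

/a/ — between /p/ and /j/; rule 1 does not apply here → [a].

[a]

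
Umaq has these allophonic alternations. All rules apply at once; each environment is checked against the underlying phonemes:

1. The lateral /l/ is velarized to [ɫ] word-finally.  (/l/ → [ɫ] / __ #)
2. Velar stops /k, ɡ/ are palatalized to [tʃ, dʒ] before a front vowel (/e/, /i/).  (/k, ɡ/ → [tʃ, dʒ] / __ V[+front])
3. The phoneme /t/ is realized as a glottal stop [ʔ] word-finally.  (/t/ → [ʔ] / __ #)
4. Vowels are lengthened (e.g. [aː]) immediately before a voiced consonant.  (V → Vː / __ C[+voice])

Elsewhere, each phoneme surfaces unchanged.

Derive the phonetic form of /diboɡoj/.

/i/ meets the environment for rule 4 (before a voiced consonant) → [iː].
/o/ (between /b/ and /ɡ/): before a voiced consonant, so rule 4 applies → [oː].
/ɡ/ (between /o/ and /o/) is in the target of rule 2 but the environment (before a front vowel) is not met → [ɡ].
/o/ — between /ɡ/ and /j/, before a voiced consonant — surfaces as [oː] (rule 4).

[diːboːɡoːj]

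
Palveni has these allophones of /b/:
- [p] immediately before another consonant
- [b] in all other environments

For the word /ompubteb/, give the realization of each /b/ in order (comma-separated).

Occurrence 1 (position 5): immediately before another consonant → [p].
Occurrence 2 (position 8): no conditioning environment matches → elsewhere allophone [b].

[p], [b]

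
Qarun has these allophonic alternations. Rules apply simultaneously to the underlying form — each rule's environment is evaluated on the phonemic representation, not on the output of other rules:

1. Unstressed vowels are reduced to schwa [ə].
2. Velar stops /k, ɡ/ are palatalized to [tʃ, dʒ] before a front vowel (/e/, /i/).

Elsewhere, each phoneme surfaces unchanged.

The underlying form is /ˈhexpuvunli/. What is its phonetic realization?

/e/ — between /h/ and /x/; rule 1 does not apply here → [e].
Rule 1 applies to /u/ (between /p/ and /v/: in an unstressed syllable) → [ə].
/u/ — between /v/ and /n/, in an unstressed syllable — surfaces as [ə] (rule 1).
/i/ (word-final): in an unstressed syllable, so rule 1 applies → [ə].

[ˈhexpəvənlə]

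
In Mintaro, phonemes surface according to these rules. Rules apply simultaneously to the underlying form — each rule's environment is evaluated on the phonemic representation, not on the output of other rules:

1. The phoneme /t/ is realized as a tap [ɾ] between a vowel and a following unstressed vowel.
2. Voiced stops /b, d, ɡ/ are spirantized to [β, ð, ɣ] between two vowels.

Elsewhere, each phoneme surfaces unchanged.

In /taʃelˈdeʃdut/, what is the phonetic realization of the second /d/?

/d/ — between /ʃ/ and /u/; rule 2 does not apply here → [d].

[d]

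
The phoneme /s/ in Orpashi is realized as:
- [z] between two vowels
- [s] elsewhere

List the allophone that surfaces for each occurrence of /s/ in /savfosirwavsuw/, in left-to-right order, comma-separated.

Occurrence 1 (position 1): no conditioning environment matches → elsewhere allophone [s].
Occurrence 2 (position 6): between two vowels → [z].
Occurrence 3 (position 12): no conditioning environment matches → elsewhere allophone [s].

[s], [z], [s]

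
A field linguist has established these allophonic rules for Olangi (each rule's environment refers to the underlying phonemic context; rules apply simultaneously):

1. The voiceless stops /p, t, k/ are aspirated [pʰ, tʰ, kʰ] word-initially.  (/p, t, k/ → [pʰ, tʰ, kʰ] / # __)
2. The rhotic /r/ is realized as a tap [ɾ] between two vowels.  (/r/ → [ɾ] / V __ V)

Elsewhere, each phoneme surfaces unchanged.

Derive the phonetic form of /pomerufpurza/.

/p/ (word-initial): word-initially, so rule 1 applies → [pʰ].
Rule 2 applies to /r/ (between /e/ and /u/: between two vowels) → [ɾ].
/p/ (between /f/ and /u/): rule 1 targets it, but not word-initially → unchanged [p].
/r/ (between /u/ and /z/): rule 2 targets it, but not between two vowels → unchanged [r].

[pʰomeɾufpurza]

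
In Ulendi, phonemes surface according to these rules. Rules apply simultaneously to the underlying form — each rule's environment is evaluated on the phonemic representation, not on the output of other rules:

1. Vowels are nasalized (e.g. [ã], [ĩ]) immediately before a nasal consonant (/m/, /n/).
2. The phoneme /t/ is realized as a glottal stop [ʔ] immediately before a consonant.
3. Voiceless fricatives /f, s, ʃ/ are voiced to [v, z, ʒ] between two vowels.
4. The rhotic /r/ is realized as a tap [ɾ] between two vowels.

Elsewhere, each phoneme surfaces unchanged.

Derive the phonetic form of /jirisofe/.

[jiɾizove]

/j/ stays [j].
/i/ (between /j/ and /r/): rule 1 targets it, but not before a nasal consonant → unchanged [i].
/r/ — between /i/ and /i/, between two vowels — surfaces as [ɾ] (rule 4).
/i/ (between /r/ and /s/): rule 1 targets it, but not before a nasal consonant → unchanged [i].
/s/ meets the environment for rule 3 (between two vowels) → [z].
/o/ (between /s/ and /f/): rule 1 targets it, but not before a nasal consonant → unchanged [o].
/f/ — between /o/ and /e/, between two vowels — surfaces as [v] (rule 3).
/e/ (word-final): rule 1 targets it, but not before a nasal consonant → unchanged [e].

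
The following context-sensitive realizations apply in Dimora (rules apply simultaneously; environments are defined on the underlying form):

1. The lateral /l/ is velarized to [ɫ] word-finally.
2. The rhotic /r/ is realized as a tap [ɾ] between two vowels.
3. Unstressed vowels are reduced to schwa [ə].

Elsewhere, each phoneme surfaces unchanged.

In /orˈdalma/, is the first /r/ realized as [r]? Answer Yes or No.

Yes

/r/ (between /o/ and /d/) fails the environment for rule 2, so it stays [r].
The actual realization is [r], which matches [r].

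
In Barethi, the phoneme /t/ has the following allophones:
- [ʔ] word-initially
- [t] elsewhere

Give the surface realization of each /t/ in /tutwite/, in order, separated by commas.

Occurrence 1 (position 1): word-initially → [ʔ].
Occurrence 2 (position 3): no conditioning environment matches → elsewhere allophone [t].
Occurrence 3 (position 6): no conditioning environment matches → elsewhere allophone [t].

[ʔ], [t], [t]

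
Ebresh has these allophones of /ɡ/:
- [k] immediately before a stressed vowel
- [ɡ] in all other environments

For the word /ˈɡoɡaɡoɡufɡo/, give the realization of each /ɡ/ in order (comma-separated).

[k], [ɡ], [ɡ], [ɡ], [ɡ]

Occurrence 1 (position 1): immediately before a stressed vowel → [k].
Occurrence 2 (position 3): no conditioning environment matches → elsewhere allophone [ɡ].
Occurrence 3 (position 5): no conditioning environment matches → elsewhere allophone [ɡ].
Occurrence 4 (position 7): no conditioning environment matches → elsewhere allophone [ɡ].
Occurrence 5 (position 10): no conditioning environment matches → elsewhere allophone [ɡ].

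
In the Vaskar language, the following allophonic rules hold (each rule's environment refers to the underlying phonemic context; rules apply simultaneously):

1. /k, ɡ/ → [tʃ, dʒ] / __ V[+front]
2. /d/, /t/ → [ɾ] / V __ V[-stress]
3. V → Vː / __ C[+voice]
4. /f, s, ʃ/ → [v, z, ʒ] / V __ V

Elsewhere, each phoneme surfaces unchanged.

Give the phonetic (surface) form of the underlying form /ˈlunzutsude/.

/l/ stays [l].
/u/ (between /l/ and /n/) occurs before a voiced consonant → [uː] by rule 3.
/n/ stays [n].
/z/ — not in any rule's target class → [z].
/u/ — between /z/ and /t/; rule 3 does not apply here → [u].
/t/ — between /u/ and /s/; rule 2 does not apply here → [t].
/s/ (between /t/ and /u/) is in the target of rule 4 but the environment (between two vowels) is not met → [s].
/u/ — between /s/ and /d/, before a voiced consonant — surfaces as [uː] (rule 3).
/d/ meets the environment for rule 2 (between a vowel and a following unstressed vowel) → [ɾ].
/e/ — word-final; rule 3 does not apply here → [e].

[ˈluːnzutsuːɾe]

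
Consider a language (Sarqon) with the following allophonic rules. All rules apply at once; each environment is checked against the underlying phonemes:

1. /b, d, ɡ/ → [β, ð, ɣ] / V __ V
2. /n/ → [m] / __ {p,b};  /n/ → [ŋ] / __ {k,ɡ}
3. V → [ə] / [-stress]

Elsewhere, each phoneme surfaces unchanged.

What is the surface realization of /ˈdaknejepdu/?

[ˈdaknəjəpdə]

/d/ — word-initial; rule 1 does not apply here → [d].
/a/ — between /d/ and /k/; rule 3 does not apply here → [a].
/k/ — not in any rule's target class → [k].
/n/ (between /k/ and /e/) is in the target of rule 2 but the environment (before a labial or velar stop) is not met → [n].
/e/ — between /n/ and /j/, in an unstressed syllable — surfaces as [ə] (rule 3).
/j/ (between /e/ and /e/) is unaffected → [j].
Rule 3 applies to /e/ (between /j/ and /p/: in an unstressed syllable) → [ə].
/p/ stays [p].
/d/ — between /p/ and /u/; rule 1 does not apply here → [d].
Rule 3 applies to /u/ (word-final: in an unstressed syllable) → [ə].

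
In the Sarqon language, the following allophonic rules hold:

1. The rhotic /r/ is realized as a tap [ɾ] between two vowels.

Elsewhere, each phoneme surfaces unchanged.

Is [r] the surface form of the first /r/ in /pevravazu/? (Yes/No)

/r/ (between /v/ and /a/): rule 1 targets it, but not between two vowels → unchanged [r].
The actual realization is [r], which matches [r].

Yes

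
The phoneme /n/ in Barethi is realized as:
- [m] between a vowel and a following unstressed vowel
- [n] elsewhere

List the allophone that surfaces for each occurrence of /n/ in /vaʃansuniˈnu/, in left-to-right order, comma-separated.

[n], [m], [n]

Occurrence 1 (position 5): no conditioning environment matches → elsewhere allophone [n].
Occurrence 2 (position 8): between a vowel and a following unstressed vowel → [m].
Occurrence 3 (position 10): no conditioning environment matches → elsewhere allophone [n].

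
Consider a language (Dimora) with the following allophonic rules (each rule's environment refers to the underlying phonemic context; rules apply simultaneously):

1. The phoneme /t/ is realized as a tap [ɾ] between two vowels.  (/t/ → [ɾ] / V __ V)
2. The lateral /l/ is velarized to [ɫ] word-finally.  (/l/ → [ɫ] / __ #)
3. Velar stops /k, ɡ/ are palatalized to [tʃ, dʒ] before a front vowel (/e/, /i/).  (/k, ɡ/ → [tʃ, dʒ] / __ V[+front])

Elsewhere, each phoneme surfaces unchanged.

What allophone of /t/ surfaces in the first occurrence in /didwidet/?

/t/ (word-final) is in the target of rule 1 but the environment (between two vowels) is not met → [t].

[t]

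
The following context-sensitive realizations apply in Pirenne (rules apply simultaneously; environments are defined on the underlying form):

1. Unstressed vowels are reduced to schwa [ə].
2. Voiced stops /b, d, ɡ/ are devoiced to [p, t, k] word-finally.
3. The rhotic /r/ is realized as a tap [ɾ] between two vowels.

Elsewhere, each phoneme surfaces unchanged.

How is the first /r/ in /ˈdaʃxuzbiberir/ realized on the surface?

[ɾ]

/r/ (between /e/ and /i/) occurs between two vowels → [ɾ] by rule 3.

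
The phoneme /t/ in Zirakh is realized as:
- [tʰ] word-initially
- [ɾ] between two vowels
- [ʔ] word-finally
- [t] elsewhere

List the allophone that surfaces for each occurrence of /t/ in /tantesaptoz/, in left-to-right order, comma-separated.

[tʰ], [t], [t]

Occurrence 1 (position 1): word-initially → [tʰ].
Occurrence 2 (position 4): no conditioning environment matches → elsewhere allophone [t].
Occurrence 3 (position 9): no conditioning environment matches → elsewhere allophone [t].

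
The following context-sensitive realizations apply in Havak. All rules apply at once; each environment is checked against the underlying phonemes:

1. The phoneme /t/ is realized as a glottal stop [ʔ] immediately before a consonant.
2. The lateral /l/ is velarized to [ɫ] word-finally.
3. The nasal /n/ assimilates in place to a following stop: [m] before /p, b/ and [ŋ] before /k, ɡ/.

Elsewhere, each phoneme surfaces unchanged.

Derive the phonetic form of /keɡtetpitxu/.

[keɡteʔpiʔxu]

/k/ (word-initial): no rule targets it → [k].
/e/ — not in any rule's target class → [e].
/ɡ/ (between /e/ and /t/) is unaffected → [ɡ].
/t/ (between /ɡ/ and /e/) is in the target of rule 1 but the environment (immediately before a consonant) is not met → [t].
/e/ (between /t/ and /t/) is unaffected → [e].
/t/ — between /e/ and /p/, immediately before a consonant — surfaces as [ʔ] (rule 1).
/p/ stays [p].
/i/ stays [i].
/t/ — between /i/ and /x/, immediately before a consonant — surfaces as [ʔ] (rule 1).
/x/ — not in any rule's target class → [x].
/u/ (word-final) is unaffected → [u].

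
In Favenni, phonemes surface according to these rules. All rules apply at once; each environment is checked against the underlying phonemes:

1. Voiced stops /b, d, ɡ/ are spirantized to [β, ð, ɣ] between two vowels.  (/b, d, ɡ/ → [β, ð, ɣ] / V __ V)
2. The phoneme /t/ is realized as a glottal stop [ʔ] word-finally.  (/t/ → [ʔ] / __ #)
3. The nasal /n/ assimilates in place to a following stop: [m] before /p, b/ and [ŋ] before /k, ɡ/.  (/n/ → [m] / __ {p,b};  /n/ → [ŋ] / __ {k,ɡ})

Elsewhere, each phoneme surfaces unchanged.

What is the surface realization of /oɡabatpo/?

/o/ (word-initial): no rule targets it → [o].
Rule 1 applies to /ɡ/ (between /o/ and /a/: between two vowels) → [ɣ].
/a/ (between /ɡ/ and /b/): no rule targets it → [a].
/b/ (between /a/ and /a/) occurs between two vowels → [β] by rule 1.
/a/ stays [a].
/t/ (between /a/ and /p/): rule 2 targets it, but not word-finally → unchanged [t].
/p/ — not in any rule's target class → [p].
/o/ (word-final): no rule targets it → [o].

[oɣaβatpo]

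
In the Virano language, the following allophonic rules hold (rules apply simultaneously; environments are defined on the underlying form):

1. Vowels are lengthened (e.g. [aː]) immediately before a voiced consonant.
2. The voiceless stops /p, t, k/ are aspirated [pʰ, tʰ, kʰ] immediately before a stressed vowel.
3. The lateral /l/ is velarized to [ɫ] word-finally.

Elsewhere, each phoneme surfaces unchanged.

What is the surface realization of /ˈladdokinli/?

/l/ (word-initial): rule 3 targets it, but not word-finally → unchanged [l].
/a/ (between /l/ and /d/): before a voiced consonant, so rule 1 applies → [aː].
/d/ — not in any rule's target class → [d].
/d/ stays [d].
/o/ (between /d/ and /k/) fails the environment for rule 1, so it stays [o].
/k/ (between /o/ and /i/) fails the environment for rule 2, so it stays [k].
Rule 1 applies to /i/ (between /k/ and /n/: before a voiced consonant) → [iː].
/n/ — not in any rule's target class → [n].
/l/ — between /n/ and /i/; rule 3 does not apply here → [l].
/i/ — word-final; rule 1 does not apply here → [i].

[ˈlaːddokiːnli]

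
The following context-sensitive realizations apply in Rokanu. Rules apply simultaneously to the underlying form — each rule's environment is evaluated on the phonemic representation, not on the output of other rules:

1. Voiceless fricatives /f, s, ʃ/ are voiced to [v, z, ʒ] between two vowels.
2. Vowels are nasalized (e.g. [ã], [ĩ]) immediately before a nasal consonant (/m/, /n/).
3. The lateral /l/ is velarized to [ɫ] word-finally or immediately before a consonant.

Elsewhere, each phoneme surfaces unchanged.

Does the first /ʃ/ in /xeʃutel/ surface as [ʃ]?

No

/ʃ/ (between /e/ and /u/) occurs between two vowels → [ʒ] by rule 1.
The actual realization is [ʒ], not [ʃ].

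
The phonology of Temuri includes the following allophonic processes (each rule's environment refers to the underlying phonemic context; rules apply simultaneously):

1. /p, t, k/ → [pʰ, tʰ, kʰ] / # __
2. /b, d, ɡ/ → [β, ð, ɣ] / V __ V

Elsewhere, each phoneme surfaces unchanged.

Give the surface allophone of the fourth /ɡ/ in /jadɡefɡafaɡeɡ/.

[ɡ]

/ɡ/ (word-final): rule 2 targets it, but not between two vowels → unchanged [ɡ].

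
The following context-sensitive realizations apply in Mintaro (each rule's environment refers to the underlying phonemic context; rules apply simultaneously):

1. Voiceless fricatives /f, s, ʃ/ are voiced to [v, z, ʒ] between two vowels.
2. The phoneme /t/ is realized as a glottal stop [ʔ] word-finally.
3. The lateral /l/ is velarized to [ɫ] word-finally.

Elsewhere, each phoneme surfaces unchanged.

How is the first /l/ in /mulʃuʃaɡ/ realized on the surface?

/l/ (between /u/ and /ʃ/): rule 3 targets it, but not word-finally → unchanged [l].

[l]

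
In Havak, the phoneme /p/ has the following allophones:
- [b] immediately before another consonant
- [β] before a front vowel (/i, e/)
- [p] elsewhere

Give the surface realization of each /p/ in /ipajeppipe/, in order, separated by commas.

[p], [b], [β], [β]

Occurrence 1 (position 2): no conditioning environment matches → elsewhere allophone [p].
Occurrence 2 (position 6): immediately before another consonant → [b].
Occurrence 3 (position 7): before a front vowel (/i, e/) → [β].
Occurrence 4 (position 9): before a front vowel (/i, e/) → [β].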